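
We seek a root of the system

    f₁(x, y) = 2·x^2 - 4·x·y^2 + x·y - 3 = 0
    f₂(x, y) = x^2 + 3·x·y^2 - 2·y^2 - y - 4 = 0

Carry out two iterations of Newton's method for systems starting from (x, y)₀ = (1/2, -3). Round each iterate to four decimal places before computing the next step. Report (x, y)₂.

(1.2797, 0.4528)

At (1/2, -3): F = (-22.0000, -5.2500).
Jacobian J = [[4·x - 4·y^2 + y, -8·x·y + x], [2·x + 3·y^2, 6·x·y - 4·y - 1]].
At the point, J = [[-37.0000, 12.5000], [28.0000, 2.0000]] (det J = -424.0000).
Solving J·Δ = −F gives Δ = (0.0510, 1.9110).
Then the next iterate is (x, y)₁ = (0.5510, -1.0890).
Round to (0.5510, -1.0890) and repeat: F = (-5.606607, -3.018914), J = [[-3.628684, 5.351312], [4.659763, -0.244234]].
Δ = (0.7287, 1.5418), so (x, y)₂ = (1.2797, 0.4528).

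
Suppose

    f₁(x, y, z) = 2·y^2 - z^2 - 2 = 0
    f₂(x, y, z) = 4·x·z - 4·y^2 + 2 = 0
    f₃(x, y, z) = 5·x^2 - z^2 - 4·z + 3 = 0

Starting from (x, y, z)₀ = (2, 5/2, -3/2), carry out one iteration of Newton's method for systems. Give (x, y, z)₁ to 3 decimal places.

At (2, 5/2, -3/2): F = (8.250, -35.000, 26.750).
Jacobian J = [[0, 4·y, -2·z], [4·z, -8·y, 4·x], [10·x, 0, -2·z - 4]].
At the point, J = [[0.000, 10.000, 3.000], [-6.000, -20.000, 8.000], [20.000, 0.000, -1.000]] (det J = 2740.000).
Solving J·Δ = −F gives Δ = (-1.299, -1.054, 0.765).
Then the next iterate is (x, y, z)₁ = (0.701, 1.446, -0.735).

(0.701, 1.446, -0.735)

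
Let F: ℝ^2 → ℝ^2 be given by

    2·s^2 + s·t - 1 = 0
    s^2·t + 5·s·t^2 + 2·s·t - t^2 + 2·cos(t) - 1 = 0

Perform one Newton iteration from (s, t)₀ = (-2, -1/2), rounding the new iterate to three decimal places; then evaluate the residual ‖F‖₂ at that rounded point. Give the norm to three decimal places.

At (-2, -1/2): F = (8.000, -1.99483).
Jacobian J = [[4·s + t, s], [2·s·t + 5·t^2 + 2·t, s^2 + 10·s·t + 2·s - 2·t - 2·sin(t)]].
At the point, J = [[-8.500, -2.000], [2.250, 11.95885]] (det J = -97.15023).
Solving J·Δ = −F gives Δ = (0.944, -0.011).
Then the next iterate is (s, t)₁ = (-1.056, -0.511).
Re-evaluating at (-1.056, -0.511): F = (1.76989, -0.38593), so ‖F‖₂ = 1.811.

1.811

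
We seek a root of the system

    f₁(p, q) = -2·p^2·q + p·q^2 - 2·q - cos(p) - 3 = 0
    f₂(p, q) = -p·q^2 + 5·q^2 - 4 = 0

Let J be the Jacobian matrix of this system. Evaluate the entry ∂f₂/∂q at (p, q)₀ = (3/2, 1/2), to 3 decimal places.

3.500

∂f₂/∂q = -2·p·q + 10·q.
At (3/2, 1/2) this is 3.500.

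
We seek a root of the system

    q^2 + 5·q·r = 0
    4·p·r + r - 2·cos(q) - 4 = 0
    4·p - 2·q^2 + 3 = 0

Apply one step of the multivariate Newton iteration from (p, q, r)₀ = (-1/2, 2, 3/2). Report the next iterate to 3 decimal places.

(0.217, 1.483, 0.194)

At (-1/2, 2, 3/2): F = (19.000, -4.66771, -7.000).
Jacobian J = [[0, 2·q + 5·r, 5·q], [4·r, 2·sin(q), 4·p + 1], [4, -4·q, 0]].
At the point, J = [[0.000, 11.500, 10.000], [6.000, 1.81859, -1.000], [4.000, -8.000, 0.000]] (det J = -598.74379).
Solving J·Δ = −F gives Δ = (0.717, -0.517, -1.306).
Then the next iterate is (p, q, r)₁ = (0.217, 1.483, 0.194).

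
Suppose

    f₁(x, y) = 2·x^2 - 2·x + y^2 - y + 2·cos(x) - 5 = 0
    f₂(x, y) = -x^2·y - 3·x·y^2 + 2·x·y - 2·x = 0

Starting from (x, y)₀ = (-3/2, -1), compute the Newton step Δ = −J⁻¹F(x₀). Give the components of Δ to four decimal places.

At (-3/2, -1): F = (4.641474, 12.7500).
Jacobian J = [[4·x - 2·sin(x) - 2, 2·y - 1], [-2·x·y - 3·y^2 + 2·y - 2, -x^2 - 6·x·y + 2·x]].
At the point, J = [[-6.005010, -3.0000], [-10.0000, -14.2500]] (det J = 55.571393).
Solving J·Δ = −F gives Δ = (0.5019, 0.5425).

(0.5019, 0.5425)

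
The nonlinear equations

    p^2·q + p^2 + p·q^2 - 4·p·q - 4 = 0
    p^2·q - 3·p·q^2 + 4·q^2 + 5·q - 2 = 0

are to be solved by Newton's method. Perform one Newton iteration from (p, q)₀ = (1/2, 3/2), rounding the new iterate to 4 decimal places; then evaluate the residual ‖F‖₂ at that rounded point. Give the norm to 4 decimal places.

At (1/2, 3/2): F = (-5.2500, 11.5000).
Jacobian J = [[2·p·q + 2·p + q^2 - 4·q, p^2 + 2·p·q - 4·p], [2·p·q - 3·q^2, p^2 - 6·p·q + 8·q + 5]].
At the point, J = [[-1.2500, -0.2500], [-5.2500, 12.7500]] (det J = -17.2500).
Solving J·Δ = −F gives Δ = (-3.7138, -2.4312).
Then the next iterate is (p, q)₁ = (-3.2138, -0.9312).
Re-evaluating at (-3.2138, -0.9312): F = (-18.046954, -4.444995), so ‖F‖₂ = 18.5863.

18.5863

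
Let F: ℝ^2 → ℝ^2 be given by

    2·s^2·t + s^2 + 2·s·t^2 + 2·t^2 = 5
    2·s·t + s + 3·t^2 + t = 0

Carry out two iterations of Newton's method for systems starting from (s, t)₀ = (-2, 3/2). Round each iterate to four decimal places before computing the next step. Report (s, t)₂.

At (-2, 3/2): F = (6.5000, 0.2500).
Jacobian J = [[4·s·t + 2·s + 2·t^2, 2·s^2 + 4·s·t + 4·t], [2·t + 1, 2·s + 6·t + 1]].
At the point, J = [[-11.5000, 2.0000], [4.0000, 6.0000]] (det J = -77.0000).
Solving J·Δ = −F gives Δ = (0.5000, -0.3750).
Then the next iterate is (s, t)₁ = (-1.5000, 1.1250).
Round to (-1.5000, 1.1250) and repeat: F = (1.046875, 0.046875), J = [[-7.218750, 2.2500], [3.2500, 4.7500]].
Δ = (0.1170, -0.0899), so (s, t)₂ = (-1.3830, 1.0351).

(-1.3830, 1.0351)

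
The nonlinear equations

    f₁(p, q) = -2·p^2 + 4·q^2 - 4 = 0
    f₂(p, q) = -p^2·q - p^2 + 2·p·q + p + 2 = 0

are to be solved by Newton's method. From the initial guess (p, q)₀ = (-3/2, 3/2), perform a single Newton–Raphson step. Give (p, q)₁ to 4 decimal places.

(-0.8341, 1.1254)

At (-3/2, 3/2): F = (0.5000, -9.6250).
Jacobian J = [[-4·p, 8·q], [-2·p·q - 2·p + 2·q + 1, -p^2 + 2·p]].
At the point, J = [[6.0000, 12.0000], [11.5000, -5.2500]] (det J = -169.5000).
Solving J·Δ = −F gives Δ = (0.6659, -0.3746).
Then the next iterate is (p, q)₁ = (-0.8341, 1.1254).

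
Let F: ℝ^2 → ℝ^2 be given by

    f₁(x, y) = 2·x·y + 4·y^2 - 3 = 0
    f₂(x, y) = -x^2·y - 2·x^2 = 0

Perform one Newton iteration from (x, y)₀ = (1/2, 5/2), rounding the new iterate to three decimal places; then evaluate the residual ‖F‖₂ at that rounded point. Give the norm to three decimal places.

At (1/2, 5/2): F = (24.500, -1.125).
Jacobian J = [[2·y, 2·x + 8·y], [-2·x·y - 4·x, -x^2]].
At the point, J = [[5.000, 21.000], [-4.500, -0.250]] (det J = 93.250).
Solving J·Δ = −F gives Δ = (-0.188, -1.122).
Then the next iterate is (x, y)₁ = (0.312, 1.378).
Re-evaluating at (0.312, 1.378): F = (5.45541, -0.32883), so ‖F‖₂ = 5.465.

5.465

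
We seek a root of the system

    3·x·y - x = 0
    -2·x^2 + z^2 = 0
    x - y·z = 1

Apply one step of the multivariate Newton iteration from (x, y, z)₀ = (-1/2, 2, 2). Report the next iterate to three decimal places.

(-0.589, 0.036, 1.170)

At (-1/2, 2, 2): F = (-2.500, 3.500, -5.500).
Jacobian J = [[3·y - 1, 3·x, 0], [-4·x, 0, 2·z], [1, -z, -y]].
At the point, J = [[5.000, -1.500, 0.000], [2.000, 0.000, 4.000], [1.000, -2.000, -2.000]] (det J = 28.000).
Solving J·Δ = −F gives Δ = (-0.089, -1.964, -0.830).
Then the next iterate is (x, y, z)₁ = (-0.589, 0.036, 1.170).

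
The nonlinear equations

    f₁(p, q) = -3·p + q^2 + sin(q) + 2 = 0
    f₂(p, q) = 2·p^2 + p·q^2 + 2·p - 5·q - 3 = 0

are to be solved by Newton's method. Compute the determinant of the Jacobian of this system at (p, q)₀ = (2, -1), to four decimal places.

J = [[-3, 2·q + cos(q)], [4·p + q^2 + 2, 2·p·q - 5]].
At the point, J = [[-3.0000, -1.459698], [11.0000, -9.0000]].
det J = 43.0567.

43.0567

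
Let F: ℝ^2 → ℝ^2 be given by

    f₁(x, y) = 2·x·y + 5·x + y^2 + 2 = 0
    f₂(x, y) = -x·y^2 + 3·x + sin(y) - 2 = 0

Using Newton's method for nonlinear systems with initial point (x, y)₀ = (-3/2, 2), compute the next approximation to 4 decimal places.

At (-3/2, 2): F = (-7.5000, 0.409297).
Jacobian J = [[2·y + 5, 2·x + 2·y], [-y^2 + 3, -2·x·y + cos(y)]].
At the point, J = [[9.0000, 1.0000], [-1.0000, 5.583853]] (det J = 51.254678).
Solving J·Δ = −F gives Δ = (0.8251, 0.0745).
Then the next iterate is (x, y)₁ = (-0.6749, 2.0745).

(-0.6749, 2.0745)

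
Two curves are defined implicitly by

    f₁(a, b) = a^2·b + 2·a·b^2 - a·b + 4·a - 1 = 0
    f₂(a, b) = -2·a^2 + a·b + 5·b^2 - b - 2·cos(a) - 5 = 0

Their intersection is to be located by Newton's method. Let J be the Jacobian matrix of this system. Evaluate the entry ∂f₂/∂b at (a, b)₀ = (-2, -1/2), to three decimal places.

-8.000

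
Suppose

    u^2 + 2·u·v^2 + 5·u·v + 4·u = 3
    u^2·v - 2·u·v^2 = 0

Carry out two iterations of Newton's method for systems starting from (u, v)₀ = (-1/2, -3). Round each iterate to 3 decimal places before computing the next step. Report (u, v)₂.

At (-1/2, -3): F = (-6.250, 8.250).
Jacobian J = [[2·u + 2·v^2 + 5·v + 4, 4·u·v + 5·u], [2·u·v - 2·v^2, u^2 - 4·u·v]].
At the point, J = [[6.000, 3.500], [-15.000, -5.750]] (det J = 18.000).
Solving J·Δ = −F gives Δ = (-0.392, 2.458).
Then the next iterate is (u, v)₁ = (-0.892, -0.542).
Round to (-0.892, -0.542) and repeat: F = (-3.87909, 0.09283), J = [[0.09353, -2.52614], [0.37940, -1.13819]].
Δ = (-5.458, -1.738), so (u, v)₂ = (-6.350, -2.280).

(-6.350, -2.280)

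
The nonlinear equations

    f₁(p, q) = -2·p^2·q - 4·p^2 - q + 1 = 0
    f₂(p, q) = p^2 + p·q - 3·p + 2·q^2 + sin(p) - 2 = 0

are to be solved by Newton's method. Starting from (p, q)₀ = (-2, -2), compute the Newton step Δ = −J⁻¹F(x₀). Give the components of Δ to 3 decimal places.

(1.673, 0.333)

At (-2, -2): F = (3.000, 19.09070).
Jacobian J = [[-4·p·q - 8·p, -2·p^2 - 1], [2·p + q + cos(p) - 3, p + 4·q]].
At the point, J = [[0.000, -9.000], [-9.41615, -10.000]] (det J = -84.74532).
Solving J·Δ = −F gives Δ = (1.673, 0.333).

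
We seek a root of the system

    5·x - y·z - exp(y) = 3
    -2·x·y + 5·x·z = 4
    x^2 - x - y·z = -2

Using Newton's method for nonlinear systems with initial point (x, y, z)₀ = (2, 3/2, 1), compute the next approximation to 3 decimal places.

At (2, 3/2, 1): F = (1.01831, 0.000, 2.500).
Jacobian J = [[5, -z - exp(y), -y], [-2·y + 5·z, -2·x, 5·x], [2·x - 1, -z, -y]].
At the point, J = [[5.000, -5.48169, -1.500], [2.000, -4.000, 10.000], [3.000, -1.000, -1.500]] (det J = -115.89574).
Solving J·Δ = −F gives Δ = (-1.171, -0.853, -0.107).
Then the next iterate is (x, y, z)₁ = (0.829, 0.647, 0.893).

(0.829, 0.647, 0.893)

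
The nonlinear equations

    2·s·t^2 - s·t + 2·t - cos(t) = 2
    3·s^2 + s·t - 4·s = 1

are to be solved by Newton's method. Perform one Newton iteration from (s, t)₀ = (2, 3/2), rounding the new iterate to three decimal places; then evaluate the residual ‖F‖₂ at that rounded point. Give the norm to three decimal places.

1.960

At (2, 3/2): F = (6.92926, 6.000).
Jacobian J = [[2·t^2 - t, 4·s·t - s + sin(t) + 2], [6·s + t - 4, s]].
At the point, J = [[3.000, 12.99749], [9.500, 2.000]] (det J = -117.47620).
Solving J·Δ = −F gives Δ = (-0.546, -0.407).
Then the next iterate is (s, t)₁ = (1.454, 1.093).
Re-evaluating at (1.454, 1.093): F = (1.61099, 1.11557), so ‖F‖₂ = 1.960.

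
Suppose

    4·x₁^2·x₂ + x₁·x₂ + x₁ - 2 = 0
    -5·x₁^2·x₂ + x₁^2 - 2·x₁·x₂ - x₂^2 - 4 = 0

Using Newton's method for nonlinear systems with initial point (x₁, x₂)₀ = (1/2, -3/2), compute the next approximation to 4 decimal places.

At (1/2, -3/2): F = (-3.7500, -2.6250).
Jacobian J = [[8·x₁·x₂ + x₂ + 1, 4·x₁^2 + x₁], [-10·x₁·x₂ + 2·x₁ - 2·x₂, -5·x₁^2 - 2·x₁ - 2·x₂]].
At the point, J = [[-6.5000, 1.5000], [11.5000, 0.7500]] (det J = -22.1250).
Solving J·Δ = −F gives Δ = (0.0508, 2.7203).
Then the next iterate is (x₁, x₂)₁ = (0.5508, 1.2203).

(0.5508, 1.2203)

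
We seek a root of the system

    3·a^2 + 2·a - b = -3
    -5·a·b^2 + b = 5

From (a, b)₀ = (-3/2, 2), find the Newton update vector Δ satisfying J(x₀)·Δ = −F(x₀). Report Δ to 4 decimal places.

At (-3/2, 2): F = (4.7500, 27.0000).
Jacobian J = [[6·a + 2, -1], [-5·b^2, -10·a·b + 1]].
At the point, J = [[-7.0000, -1.0000], [-20.0000, 31.0000]] (det J = -237.0000).
Solving J·Δ = −F gives Δ = (0.7352, -0.3966).

(0.7352, -0.3966)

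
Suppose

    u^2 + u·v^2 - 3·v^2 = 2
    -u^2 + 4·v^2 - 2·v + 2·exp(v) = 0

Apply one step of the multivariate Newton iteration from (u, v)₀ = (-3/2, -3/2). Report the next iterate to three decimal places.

(-1.625, -0.775)

At (-3/2, -3/2): F = (-9.875, 10.19626).
Jacobian J = [[2·u + v^2, 2·u·v - 6·v], [-2·u, 8·v + 2·exp(v) - 2]].
At the point, J = [[-0.750, 13.500], [3.000, -13.55374]] (det J = -30.33470).
Solving J·Δ = −F gives Δ = (-0.125, 0.725).
Then the next iterate is (u, v)₁ = (-1.625, -0.775).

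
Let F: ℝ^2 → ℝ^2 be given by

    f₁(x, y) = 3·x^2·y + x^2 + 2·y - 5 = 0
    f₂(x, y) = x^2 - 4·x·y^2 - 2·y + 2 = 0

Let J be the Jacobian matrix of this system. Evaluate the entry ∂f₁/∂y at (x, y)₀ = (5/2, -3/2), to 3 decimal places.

20.750

∂f₁/∂y = 3·x^2 + 2.
At (5/2, -3/2) this is 20.750.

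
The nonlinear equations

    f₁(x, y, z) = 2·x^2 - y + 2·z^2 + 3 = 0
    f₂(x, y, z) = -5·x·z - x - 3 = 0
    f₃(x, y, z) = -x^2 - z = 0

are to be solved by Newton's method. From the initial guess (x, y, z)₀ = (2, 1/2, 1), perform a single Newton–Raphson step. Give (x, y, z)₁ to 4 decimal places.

At (2, 1/2, 1): F = (12.5000, -15.0000, -5.0000).
Jacobian J = [[4·x, -1, 4·z], [-5·z - 1, 0, -5·x], [-2·x, 0, -1]].
At the point, J = [[8.0000, -1.0000, 4.0000], [-6.0000, 0.0000, -10.0000], [-4.0000, 0.0000, -1.0000]] (det J = -34.0000).
Solving J·Δ = −F gives Δ = (-1.0294, 0.7353, -0.8824).
Then the next iterate is (x, y, z)₁ = (0.9706, 1.2353, 0.1176).

(0.9706, 1.2353, 0.1176)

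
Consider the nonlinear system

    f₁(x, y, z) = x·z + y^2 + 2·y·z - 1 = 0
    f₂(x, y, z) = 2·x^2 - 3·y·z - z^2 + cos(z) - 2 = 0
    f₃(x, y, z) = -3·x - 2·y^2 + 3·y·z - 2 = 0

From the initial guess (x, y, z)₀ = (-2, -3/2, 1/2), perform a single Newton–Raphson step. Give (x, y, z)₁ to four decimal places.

At (-2, -3/2, 1/2): F = (-1.2500, 8.877583, -2.7500).
Jacobian J = [[z, 2·y + 2·z, x + 2·y], [4·x, -3·z, -3·y - 2·z - sin(z)], [-3, -4·y + 3·z, 3·y]].
At the point, J = [[0.5000, -2.0000, -5.0000], [-8.0000, -1.5000, 3.020574], [-3.0000, 7.5000, -4.5000]] (det J = 404.671293).
Solving J·Δ = −F gives Δ = (0.8790, 0.5008, -0.3624).
Then the next iterate is (x, y, z)₁ = (-1.1210, -0.9992, 0.1376).

(-1.1210, -0.9992, 0.1376)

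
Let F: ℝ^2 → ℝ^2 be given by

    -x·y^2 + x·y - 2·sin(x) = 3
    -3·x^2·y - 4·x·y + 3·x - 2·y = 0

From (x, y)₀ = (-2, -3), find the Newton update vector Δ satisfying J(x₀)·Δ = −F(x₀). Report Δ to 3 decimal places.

At (-2, -3): F = (22.81859, 12.000).
Jacobian J = [[-y^2 + y - 2·cos(x), -2·x·y + x], [-6·x·y - 4·y + 3, -3·x^2 - 4·x - 2]].
At the point, J = [[-11.16771, -14.000], [-21.000, -6.000]] (det J = -226.99376).
Solving J·Δ = −F gives Δ = (0.137, 1.521).

(0.137, 1.521)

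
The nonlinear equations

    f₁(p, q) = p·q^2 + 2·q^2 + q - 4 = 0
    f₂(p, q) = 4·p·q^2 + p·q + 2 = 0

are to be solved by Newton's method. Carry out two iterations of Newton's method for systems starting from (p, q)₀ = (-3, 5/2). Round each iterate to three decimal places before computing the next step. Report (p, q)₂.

At (-3, 5/2): F = (-7.750, -80.500).
Jacobian J = [[q^2, 2·p·q + 4·q + 1], [4·q^2 + q, 8·p·q + p]].
At the point, J = [[6.250, -4.000], [27.500, -63.000]] (det J = -283.750).
Solving J·Δ = −F gives Δ = (0.586, -1.022).
Then the next iterate is (p, q)₁ = (-2.414, 1.478).
Round to (-2.414, 1.478) and repeat: F = (-3.42638, -22.66127), J = [[2.18448, -0.22378], [10.21594, -30.95714]].
Δ = (1.546, -0.222), so (p, q)₂ = (-0.868, 1.256).

(-0.868, 1.256)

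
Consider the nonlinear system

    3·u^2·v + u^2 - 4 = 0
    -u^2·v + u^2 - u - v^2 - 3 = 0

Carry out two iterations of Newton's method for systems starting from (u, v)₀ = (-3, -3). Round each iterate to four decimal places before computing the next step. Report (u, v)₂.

At (-3, -3): F = (-76.0000, 27.0000).
Jacobian J = [[6·u·v + 2·u, 3·u^2], [-2·u·v + 2·u - 1, -u^2 - 2·v]].
At the point, J = [[48.0000, 27.0000], [-25.0000, -3.0000]] (det J = 531.0000).
Solving J·Δ = −F gives Δ = (0.9435, 1.1375).
Then the next iterate is (u, v)₁ = (-2.0565, -1.8625).
Round to (-2.0565, -1.8625) and repeat: F = (-23.401419, 7.693657), J = [[18.868388, 12.687577], [-12.773463, -0.504192]].
Δ = (0.5625, 1.0079), so (u, v)₂ = (-1.4940, -0.8546).

(-1.4940, -0.8546)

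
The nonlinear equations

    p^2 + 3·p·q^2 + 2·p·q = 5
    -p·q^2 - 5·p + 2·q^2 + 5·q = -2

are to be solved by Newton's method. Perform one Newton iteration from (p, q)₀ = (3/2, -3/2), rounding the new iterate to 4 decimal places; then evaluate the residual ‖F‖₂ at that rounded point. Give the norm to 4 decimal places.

18.5922

At (3/2, -3/2): F = (2.8750, -11.8750).
Jacobian J = [[2·p + 3·q^2 + 2·q, 6·p·q + 2·p], [-q^2 - 5, -2·p·q + 4·q + 5]].
At the point, J = [[6.7500, -10.5000], [-7.2500, 3.5000]] (det J = -52.5000).
Solving J·Δ = −F gives Δ = (-2.1833, -1.1298).
Then the next iterate is (p, q)₁ = (-0.6833, -2.6298).
Re-evaluating at (-0.6833, -2.6298): F = (-15.116013, 10.824795), so ‖F‖₂ = 18.5922.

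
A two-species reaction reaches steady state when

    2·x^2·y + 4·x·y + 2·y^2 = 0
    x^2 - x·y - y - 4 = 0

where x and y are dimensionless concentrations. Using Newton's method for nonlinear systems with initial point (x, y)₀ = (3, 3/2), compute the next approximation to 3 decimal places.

(2.372, 0.544)

At (3, 3/2): F = (49.500, -1.000).
Jacobian J = [[4·x·y + 4·y, 2·x^2 + 4·x + 4·y], [2·x - y, -x - 1]].
At the point, J = [[24.000, 36.000], [4.500, -4.000]] (det J = -258.000).
Solving J·Δ = −F gives Δ = (-0.628, -0.956).
Then the next iterate is (x, y)₁ = (2.372, 0.544).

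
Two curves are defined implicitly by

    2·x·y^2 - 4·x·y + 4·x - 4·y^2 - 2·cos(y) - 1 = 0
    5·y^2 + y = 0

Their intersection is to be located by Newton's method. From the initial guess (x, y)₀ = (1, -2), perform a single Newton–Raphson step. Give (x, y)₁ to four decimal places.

(0.7051, -1.0526)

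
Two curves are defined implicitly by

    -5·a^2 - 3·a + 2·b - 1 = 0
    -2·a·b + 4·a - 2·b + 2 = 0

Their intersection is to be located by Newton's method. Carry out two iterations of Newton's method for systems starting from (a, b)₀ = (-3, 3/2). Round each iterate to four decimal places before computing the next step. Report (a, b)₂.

(-1.4577, 3.3455)

At (-3, 3/2): F = (-34.0000, -4.0000).
Jacobian J = [[-10·a - 3, 2], [-2·b + 4, -2·a - 2]].
At the point, J = [[27.0000, 2.0000], [1.0000, 4.0000]] (det J = 106.0000).
Solving J·Δ = −F gives Δ = (1.2075, 0.6981).
Then the next iterate is (a, b)₁ = (-1.7925, 2.1981).
Round to (-1.7925, 2.1981) and repeat: F = (-7.291581, -1.686011), J = [[14.9250, 2.0000], [-0.3962, 1.5850]].
Δ = (0.3348, 1.1474), so (a, b)₂ = (-1.4577, 3.3455).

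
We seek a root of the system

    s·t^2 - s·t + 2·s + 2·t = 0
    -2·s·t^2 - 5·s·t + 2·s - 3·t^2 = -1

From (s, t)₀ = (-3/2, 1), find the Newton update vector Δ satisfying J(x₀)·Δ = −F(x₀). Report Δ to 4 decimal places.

At (-3/2, 1): F = (-1.0000, 5.5000).
Jacobian J = [[t^2 - t + 2, 2·s·t - s + 2], [-2·t^2 - 5·t + 2, -4·s·t - 5·s - 6·t]].
At the point, J = [[2.0000, 0.5000], [-5.0000, 7.5000]] (det J = 17.5000).
Solving J·Δ = −F gives Δ = (0.5857, -0.3429).

(0.5857, -0.3429)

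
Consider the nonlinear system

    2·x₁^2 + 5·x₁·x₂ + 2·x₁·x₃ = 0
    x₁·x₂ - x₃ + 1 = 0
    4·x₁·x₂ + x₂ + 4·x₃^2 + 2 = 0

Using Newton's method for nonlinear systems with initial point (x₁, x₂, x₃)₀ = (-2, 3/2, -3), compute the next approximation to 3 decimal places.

(-1.916, 1.476, -1.826)

At (-2, 3/2, -3): F = (5.000, 1.000, 27.500).
Jacobian J = [[4·x₁ + 5·x₂ + 2·x₃, 5·x₁, 2·x₁], [x₂, x₁, -1], [4·x₂, 4·x₁ + 1, 8·x₃]].
At the point, J = [[-6.500, -10.000, -4.000], [1.500, -2.000, -1.000], [6.000, -7.000, -24.000]] (det J = -572.500).
Solving J·Δ = −F gives Δ = (0.084, -0.024, 1.174).
Then the next iterate is (x₁, x₂, x₃)₁ = (-1.916, 1.476, -1.826).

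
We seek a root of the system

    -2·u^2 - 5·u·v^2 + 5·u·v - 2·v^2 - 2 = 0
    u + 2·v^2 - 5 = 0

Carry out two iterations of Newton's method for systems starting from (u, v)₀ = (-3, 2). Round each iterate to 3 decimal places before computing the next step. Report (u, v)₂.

(-2.255, 1.905)

At (-3, 2): F = (2.000, 0.000).
Jacobian J = [[-4·u - 5·v^2 + 5·v, -10·u·v + 5·u - 4·v], [1, 4·v]].
At the point, J = [[2.000, 37.000], [1.000, 8.000]] (det J = -21.000).
Solving J·Δ = −F gives Δ = (0.762, -0.095).
Then the next iterate is (u, v)₁ = (-2.238, 1.905).
Round to (-2.238, 1.905) and repeat: F = (0.01650, 0.02005), J = [[0.33188, 23.82390], [1.000, 7.620]].
Δ = (-0.017, 0.000), so (u, v)₂ = (-2.255, 1.905).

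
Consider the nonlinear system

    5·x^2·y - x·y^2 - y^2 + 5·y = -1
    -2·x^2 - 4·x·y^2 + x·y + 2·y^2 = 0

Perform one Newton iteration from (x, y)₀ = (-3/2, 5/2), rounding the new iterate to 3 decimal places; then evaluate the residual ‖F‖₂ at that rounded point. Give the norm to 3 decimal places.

19.390

At (-3/2, 5/2): F = (44.750, 41.750).
Jacobian J = [[10·x·y - y^2, 5·x^2 - 2·x·y - 2·y + 5], [-4·x - 4·y^2 + y, -8·x·y + x + 4·y]].
At the point, J = [[-43.750, 18.750], [-16.500, 38.500]] (det J = -1375.000).
Solving J·Δ = −F gives Δ = (0.684, -0.791).
Then the next iterate is (x, y)₁ = (-0.816, 1.709).
Re-evaluating at (-0.816, 1.709): F = (14.69733, 12.64821), so ‖F‖₂ = 19.390.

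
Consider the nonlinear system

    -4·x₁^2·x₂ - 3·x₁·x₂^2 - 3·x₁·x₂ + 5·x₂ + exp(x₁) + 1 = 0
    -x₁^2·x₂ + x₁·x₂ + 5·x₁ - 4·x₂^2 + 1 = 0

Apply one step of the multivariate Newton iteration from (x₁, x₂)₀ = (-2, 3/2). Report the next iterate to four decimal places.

(-1.4357, 0.3918)

At (-2, 3/2): F = (7.135335, -27.0000).
Jacobian J = [[-8·x₁·x₂ - 3·x₂^2 - 3·x₂ + exp(x₁), -4·x₁^2 - 6·x₁·x₂ - 3·x₁ + 5], [-2·x₁·x₂ + x₂ + 5, -x₁^2 + x₁ - 8·x₂]].
At the point, J = [[12.885335, 13.0000], [12.5000, -18.0000]] (det J = -394.436035).
Solving J·Δ = −F gives Δ = (0.5643, -1.1082).
Then the next iterate is (x₁, x₂)₁ = (-1.4357, 0.3918).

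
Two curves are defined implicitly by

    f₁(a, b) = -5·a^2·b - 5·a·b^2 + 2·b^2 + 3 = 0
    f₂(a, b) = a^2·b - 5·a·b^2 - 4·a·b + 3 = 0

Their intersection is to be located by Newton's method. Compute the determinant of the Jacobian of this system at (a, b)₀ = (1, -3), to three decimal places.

J = [[-10·a·b - 5·b^2, -5·a^2 - 10·a·b + 4·b], [2·a·b - 5·b^2 - 4·b, a^2 - 10·a·b - 4·a]].
At the point, J = [[-15.000, 13.000], [-39.000, 27.000]].
det J = 102.000.

102.000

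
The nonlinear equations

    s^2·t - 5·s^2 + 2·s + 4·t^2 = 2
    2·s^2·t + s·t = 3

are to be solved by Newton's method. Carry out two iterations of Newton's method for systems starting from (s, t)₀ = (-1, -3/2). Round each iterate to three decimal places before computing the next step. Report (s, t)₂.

At (-1, -3/2): F = (-1.500, -4.500).
Jacobian J = [[2·s·t - 10·s + 2, s^2 + 8·t], [4·s·t + t, 2·s^2 + s]].
At the point, J = [[15.000, -11.000], [4.500, 1.000]] (det J = 64.500).
Solving J·Δ = −F gives Δ = (0.791, 0.942).
Then the next iterate is (s, t)₁ = (-0.209, -0.558).
Round to (-0.209, -0.558) and repeat: F = (-1.41532, -2.93213), J = [[4.32324, -4.42032], [-0.09151, -0.12164]].
Δ = (-13.746, -13.764), so (s, t)₂ = (-13.955, -14.322).

(-13.955, -14.322)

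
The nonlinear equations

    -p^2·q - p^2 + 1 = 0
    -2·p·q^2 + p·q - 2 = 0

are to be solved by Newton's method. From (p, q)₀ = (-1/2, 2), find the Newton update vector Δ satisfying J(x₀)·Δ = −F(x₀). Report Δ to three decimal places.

At (-1/2, 2): F = (0.250, 1.000).
Jacobian J = [[-2·p·q - 2·p, -p^2], [-2·q^2 + q, -4·p·q + p]].
At the point, J = [[3.000, -0.250], [-6.000, 3.500]] (det J = 9.000).
Solving J·Δ = −F gives Δ = (-0.125, -0.500).

(-0.125, -0.500)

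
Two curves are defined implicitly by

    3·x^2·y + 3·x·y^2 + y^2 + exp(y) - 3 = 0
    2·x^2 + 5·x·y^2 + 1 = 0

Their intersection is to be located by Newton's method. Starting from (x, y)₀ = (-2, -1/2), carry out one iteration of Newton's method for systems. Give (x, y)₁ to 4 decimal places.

(-0.8683, -0.3861)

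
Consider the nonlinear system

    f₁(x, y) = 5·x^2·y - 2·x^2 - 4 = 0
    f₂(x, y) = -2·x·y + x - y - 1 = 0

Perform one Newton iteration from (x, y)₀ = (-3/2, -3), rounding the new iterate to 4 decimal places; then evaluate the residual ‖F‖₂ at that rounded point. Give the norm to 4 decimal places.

45.7668

At (-3/2, -3): F = (-42.2500, -8.5000).
Jacobian J = [[10·x·y - 4·x, 5·x^2], [-2·y + 1, -2·x - 1]].
At the point, J = [[51.0000, 11.2500], [7.0000, 2.0000]] (det J = 23.2500).
Solving J·Δ = −F gives Δ = (-0.4785, 5.9247).
Then the next iterate is (x, y)₁ = (-1.9785, 2.9247).
Re-evaluating at (-1.9785, 2.9247): F = (45.414214, 5.669838), so ‖F‖₂ = 45.7668.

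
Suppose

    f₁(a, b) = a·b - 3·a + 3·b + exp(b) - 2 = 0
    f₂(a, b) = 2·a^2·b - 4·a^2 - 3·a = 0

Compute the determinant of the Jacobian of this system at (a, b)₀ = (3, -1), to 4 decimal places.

J = [[b - 3, a + exp(b) + 3], [4·a·b - 8·a - 3, 2·a^2]].
At the point, J = [[-4.0000, 6.367879], [-39.0000, 18.0000]].
det J = 176.3473.

176.3473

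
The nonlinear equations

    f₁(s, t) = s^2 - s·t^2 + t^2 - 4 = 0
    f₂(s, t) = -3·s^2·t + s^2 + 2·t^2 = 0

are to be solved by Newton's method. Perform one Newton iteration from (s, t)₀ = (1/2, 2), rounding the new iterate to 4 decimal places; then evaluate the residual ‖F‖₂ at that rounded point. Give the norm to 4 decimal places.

7.6345

At (1/2, 2): F = (-1.7500, 6.7500).
Jacobian J = [[2·s - t^2, -2·s·t + 2·t], [-6·s·t + 2·s, -3·s^2 + 4·t]].
At the point, J = [[-3.0000, 2.0000], [-5.0000, 7.2500]] (det J = -11.7500).
Solving J·Δ = −F gives Δ = (-2.2287, -2.4681).
Then the next iterate is (s, t)₁ = (-1.7287, -0.4681).
Re-evaluating at (-1.7287, -0.4681): F = (-0.413690, 7.623254), so ‖F‖₂ = 7.6345.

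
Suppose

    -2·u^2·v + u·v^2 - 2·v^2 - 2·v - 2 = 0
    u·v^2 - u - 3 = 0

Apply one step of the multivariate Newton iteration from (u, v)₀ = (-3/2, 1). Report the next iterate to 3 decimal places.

At (-3/2, 1): F = (-12.000, -3.000).
Jacobian J = [[-4·u·v + v^2, -2·u^2 + 2·u·v - 4·v - 2], [v^2 - 1, 2·u·v]].
At the point, J = [[7.000, -13.500], [0.000, -3.000]] (det J = -21.000).
Solving J·Δ = −F gives Δ = (-0.214, -1.000).
Then the next iterate is (u, v)₁ = (-1.714, 0.000).

(-1.714, 0.000)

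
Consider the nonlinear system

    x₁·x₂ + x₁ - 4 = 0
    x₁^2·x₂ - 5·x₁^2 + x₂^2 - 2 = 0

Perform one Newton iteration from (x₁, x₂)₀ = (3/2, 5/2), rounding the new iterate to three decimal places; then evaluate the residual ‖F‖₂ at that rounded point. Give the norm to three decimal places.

0.120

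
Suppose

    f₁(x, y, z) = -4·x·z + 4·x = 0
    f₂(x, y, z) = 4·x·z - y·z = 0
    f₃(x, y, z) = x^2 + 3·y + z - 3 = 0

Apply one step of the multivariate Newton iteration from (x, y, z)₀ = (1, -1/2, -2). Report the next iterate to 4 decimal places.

At (1, -1/2, -2): F = (12.0000, -9.0000, -5.5000).
Jacobian J = [[-4·z + 4, 0, -4·x], [4·z, -z, 4·x - y], [2·x, 3, 1]].
At the point, J = [[12.0000, 0.0000, -4.0000], [-8.0000, 2.0000, 4.5000], [2.0000, 3.0000, 1.0000]] (det J = -26.0000).
Solving J·Δ = −F gives Δ = (-2.8462, 5.5769, -5.5385).
Then the next iterate is (x, y, z)₁ = (-1.8462, 5.0769, -7.5385).

(-1.8462, 5.0769, -7.5385)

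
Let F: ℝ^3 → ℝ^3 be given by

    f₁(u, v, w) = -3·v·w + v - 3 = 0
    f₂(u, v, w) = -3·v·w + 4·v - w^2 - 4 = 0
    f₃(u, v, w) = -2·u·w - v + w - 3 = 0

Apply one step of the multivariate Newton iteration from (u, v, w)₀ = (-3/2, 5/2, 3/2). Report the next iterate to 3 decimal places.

(-1.479, 0.466, 0.883)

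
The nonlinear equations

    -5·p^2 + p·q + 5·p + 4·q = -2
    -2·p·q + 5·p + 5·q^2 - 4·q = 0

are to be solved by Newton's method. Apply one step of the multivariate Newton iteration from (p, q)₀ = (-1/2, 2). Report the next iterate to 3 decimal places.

At (-1/2, 2): F = (5.250, 11.500).
Jacobian J = [[-10·p + q + 5, p + 4], [-2·q + 5, -2·p + 10·q - 4]].
At the point, J = [[12.000, 3.500], [1.000, 17.000]] (det J = 200.500).
Solving J·Δ = −F gives Δ = (-0.244, -0.662).
Then the next iterate is (p, q)₁ = (-0.744, 1.338).

(-0.744, 1.338)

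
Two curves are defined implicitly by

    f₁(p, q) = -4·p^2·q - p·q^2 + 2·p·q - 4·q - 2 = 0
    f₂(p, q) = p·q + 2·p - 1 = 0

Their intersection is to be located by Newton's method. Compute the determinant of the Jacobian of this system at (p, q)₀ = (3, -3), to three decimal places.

J = [[-8·p·q - q^2 + 2·q, -4·p^2 - 2·p·q + 2·p - 4], [q + 2, p]].
At the point, J = [[57.000, -16.000], [-1.000, 3.000]].
det J = 155.000.

155.000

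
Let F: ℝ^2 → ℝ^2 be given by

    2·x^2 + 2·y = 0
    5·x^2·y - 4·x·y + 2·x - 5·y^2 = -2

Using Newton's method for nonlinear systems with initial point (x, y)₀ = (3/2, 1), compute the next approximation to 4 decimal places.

At (3/2, 1): F = (6.5000, 5.2500).
Jacobian J = [[4·x, 2], [10·x·y - 4·y + 2, 5·x^2 - 4·x - 10·y]].
At the point, J = [[6.0000, 2.0000], [13.0000, -4.7500]] (det J = -54.5000).
Solving J·Δ = −F gives Δ = (-0.7592, -0.9725).
Then the next iterate is (x, y)₁ = (0.7408, 0.0275).

(0.7408, 0.0275)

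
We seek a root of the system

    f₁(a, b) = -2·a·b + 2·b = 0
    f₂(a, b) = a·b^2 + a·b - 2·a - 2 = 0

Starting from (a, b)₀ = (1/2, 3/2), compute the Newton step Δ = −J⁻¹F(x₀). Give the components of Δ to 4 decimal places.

At (1/2, 3/2): F = (1.5000, -1.1250).
Jacobian J = [[-2·b, -2·a + 2], [b^2 + b - 2, 2·a·b + a]].
At the point, J = [[-3.0000, 1.0000], [1.7500, 2.0000]] (det J = -7.7500).
Solving J·Δ = −F gives Δ = (0.5323, 0.0968).

(0.5323, 0.0968)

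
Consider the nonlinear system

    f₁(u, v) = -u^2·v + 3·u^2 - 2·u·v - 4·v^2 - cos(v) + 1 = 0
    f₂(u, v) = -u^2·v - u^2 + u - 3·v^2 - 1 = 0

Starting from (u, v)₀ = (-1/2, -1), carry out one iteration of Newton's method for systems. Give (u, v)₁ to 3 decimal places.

(0.285, -0.354)

At (-1/2, -1): F = (-3.54030, -4.500).
Jacobian J = [[-2·u·v + 6·u - 2·v, -u^2 - 2·u - 8·v + sin(v)], [-2·u·v - 2·u + 1, -u^2 - 6·v]].
At the point, J = [[-2.000, 7.90853], [1.000, 5.750]] (det J = -19.40853).
Solving J·Δ = −F gives Δ = (0.785, 0.646).
Then the next iterate is (u, v)₁ = (0.285, -0.354).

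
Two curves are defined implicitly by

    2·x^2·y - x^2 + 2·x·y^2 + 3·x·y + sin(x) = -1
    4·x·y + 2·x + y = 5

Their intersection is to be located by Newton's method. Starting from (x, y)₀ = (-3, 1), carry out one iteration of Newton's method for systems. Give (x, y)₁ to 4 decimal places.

(-2.7632, -0.8708)

At (-3, 1): F = (-5.141120, -22.0000).
Jacobian J = [[4·x·y - 2·x + 2·y^2 + 3·y + cos(x), 2·x^2 + 4·x·y + 3·x], [4·y + 2, 4·x + 1]].
At the point, J = [[-1.989992, -3.0000], [6.0000, -11.0000]] (det J = 39.889917).
Solving J·Δ = −F gives Δ = (0.2368, -1.8708).
Then the next iterate is (x, y)₁ = (-2.7632, -0.8708).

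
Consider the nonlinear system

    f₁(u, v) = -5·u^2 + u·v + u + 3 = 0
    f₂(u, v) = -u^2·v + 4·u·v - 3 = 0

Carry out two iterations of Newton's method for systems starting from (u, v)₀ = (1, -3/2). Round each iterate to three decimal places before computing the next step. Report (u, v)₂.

At (1, -3/2): F = (-2.500, -7.500).
Jacobian J = [[-10·u + v + 1, u], [-2·u·v + 4·v, -u^2 + 4·u]].
At the point, J = [[-10.500, 1.000], [-3.000, 3.000]] (det J = -28.500).
Solving J·Δ = −F gives Δ = (0.000, 2.500).
Then the next iterate is (u, v)₁ = (1.000, 1.000).
Round to (1.000, 1.000) and repeat: F = (0.000, 0.000), J = [[-8.000, 1.000], [2.000, 3.000]].
Δ = (0.000, 0.000), so (u, v)₂ = (1.000, 1.000).

(1.000, 1.000)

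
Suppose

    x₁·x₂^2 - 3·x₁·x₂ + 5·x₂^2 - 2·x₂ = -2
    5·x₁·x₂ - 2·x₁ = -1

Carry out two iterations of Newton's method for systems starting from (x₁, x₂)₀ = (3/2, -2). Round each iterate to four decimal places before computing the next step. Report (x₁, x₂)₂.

At (3/2, -2): F = (41.0000, -17.0000).
Jacobian J = [[x₂^2 - 3·x₂, 2·x₁·x₂ - 3·x₁ + 10·x₂ - 2], [5·x₂ - 2, 5·x₁]].
At the point, J = [[10.0000, -32.5000], [-12.0000, 7.5000]] (det J = -315.0000).
Solving J·Δ = −F gives Δ = (-0.7778, 1.0222).
Then the next iterate is (x₁, x₂)₁ = (0.7222, -0.9778).
Round to (0.7222, -0.9778) and repeat: F = (11.545056, -3.975236), J = [[3.889493, -15.356934], [-6.8890, 3.6110]].
Δ = (-0.2110, 0.6983), so (x₁, x₂)₂ = (0.5112, -0.2795).

(0.5112, -0.2795)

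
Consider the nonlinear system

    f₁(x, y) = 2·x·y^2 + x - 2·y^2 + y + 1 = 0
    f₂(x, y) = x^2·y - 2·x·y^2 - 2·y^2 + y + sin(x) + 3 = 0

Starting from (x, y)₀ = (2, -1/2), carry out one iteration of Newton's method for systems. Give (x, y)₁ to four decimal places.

(-0.4227, -1.1340)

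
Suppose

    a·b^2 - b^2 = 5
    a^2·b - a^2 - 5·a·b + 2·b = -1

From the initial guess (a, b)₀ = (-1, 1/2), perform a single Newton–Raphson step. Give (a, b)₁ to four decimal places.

At (-1, 1/2): F = (-5.5000, 4.0000).
Jacobian J = [[b^2, 2·a·b - 2·b], [2·a·b - 2·a - 5·b, a^2 - 5·a + 2]].
At the point, J = [[0.2500, -2.0000], [-1.5000, 8.0000]] (det J = -1.0000).
Solving J·Δ = −F gives Δ = (-36.0000, -7.2500).
Then the next iterate is (a, b)₁ = (-37.0000, -6.7500).

(-37.0000, -6.7500)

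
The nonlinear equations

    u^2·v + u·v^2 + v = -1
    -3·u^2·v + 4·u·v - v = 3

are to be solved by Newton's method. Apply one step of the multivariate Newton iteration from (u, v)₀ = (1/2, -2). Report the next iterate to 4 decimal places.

At (1/2, -2): F = (0.5000, -3.5000).
Jacobian J = [[2·u·v + v^2, u^2 + 2·u·v + 1], [-6·u·v + 4·v, -3·u^2 + 4·u - 1]].
At the point, J = [[2.0000, -0.7500], [-2.0000, 0.2500]] (det J = -1.0000).
Solving J·Δ = −F gives Δ = (-2.5000, -6.0000).
Then the next iterate is (u, v)₁ = (-2.0000, -8.0000).

(-2.0000, -8.0000)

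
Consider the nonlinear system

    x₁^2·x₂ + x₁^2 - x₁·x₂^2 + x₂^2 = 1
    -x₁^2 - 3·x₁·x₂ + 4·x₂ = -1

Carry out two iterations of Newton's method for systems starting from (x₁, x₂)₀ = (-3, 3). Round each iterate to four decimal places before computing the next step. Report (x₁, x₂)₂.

At (-3, 3): F = (71.0000, 31.0000).
Jacobian J = [[2·x₁·x₂ + 2·x₁ - x₂^2, x₁^2 - 2·x₁·x₂ + 2·x₂], [-2·x₁ - 3·x₂, -3·x₁ + 4]].
At the point, J = [[-33.0000, 33.0000], [-3.0000, 13.0000]] (det J = -330.0000).
Solving J·Δ = −F gives Δ = (-0.3030, -2.4545).
Then the next iterate is (x₁, x₂)₁ = (-3.3030, 0.5455).
Round to (-3.3030, 0.5455) and repeat: F = (17.141555, -2.322450), J = [[-10.507143, 15.604382], [4.9695, 13.9090]].
Δ = (1.2279, -0.2717), so (x₁, x₂)₂ = (-2.0751, 0.2738).

(-2.0751, 0.2738)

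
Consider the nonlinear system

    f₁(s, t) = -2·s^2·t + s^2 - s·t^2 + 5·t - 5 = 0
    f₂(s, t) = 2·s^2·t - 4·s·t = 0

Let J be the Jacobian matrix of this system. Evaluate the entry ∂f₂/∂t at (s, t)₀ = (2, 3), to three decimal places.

0.000

∂f₂/∂t = 2·s^2 - 4·s.
At (2, 3) this is 0.000.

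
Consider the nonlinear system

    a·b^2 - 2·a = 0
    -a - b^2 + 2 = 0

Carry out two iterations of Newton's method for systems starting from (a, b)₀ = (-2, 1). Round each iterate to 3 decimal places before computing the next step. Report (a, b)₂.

(0.933, 1.317)

At (-2, 1): F = (2.000, 3.000).
Jacobian J = [[b^2 - 2, 2·a·b], [-1, -2·b]].
At the point, J = [[-1.000, -4.000], [-1.000, -2.000]] (det J = -2.000).
Solving J·Δ = −F gives Δ = (4.000, -0.500).
Then the next iterate is (a, b)₁ = (2.000, 0.500).
Round to (2.000, 0.500) and repeat: F = (-3.500, -0.250), J = [[-1.750, 2.000], [-1.000, -1.000]].
Δ = (-1.067, 0.817), so (a, b)₂ = (0.933, 1.317).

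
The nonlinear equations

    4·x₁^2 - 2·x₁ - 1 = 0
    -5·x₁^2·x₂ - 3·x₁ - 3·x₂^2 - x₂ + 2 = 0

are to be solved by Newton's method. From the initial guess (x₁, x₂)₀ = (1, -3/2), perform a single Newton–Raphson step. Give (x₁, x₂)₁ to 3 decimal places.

(0.833, -1.250)

At (1, -3/2): F = (1.000, 1.250).
Jacobian J = [[8·x₁ - 2, 0], [-10·x₁·x₂ - 3, -5·x₁^2 - 6·x₂ - 1]].
At the point, J = [[6.000, 0.000], [12.000, 3.000]] (det J = 18.000).
Solving J·Δ = −F gives Δ = (-0.167, 0.250).
Then the next iterate is (x₁, x₂)₁ = (0.833, -1.250).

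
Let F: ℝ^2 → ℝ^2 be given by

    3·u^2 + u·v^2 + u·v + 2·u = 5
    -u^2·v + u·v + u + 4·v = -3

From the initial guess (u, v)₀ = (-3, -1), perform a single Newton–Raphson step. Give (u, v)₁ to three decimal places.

(-1.959, -0.781)

At (-3, -1): F = (16.000, 8.000).
Jacobian J = [[6·u + v^2 + v + 2, 2·u·v + u], [-2·u·v + v + 1, -u^2 + u + 4]].
At the point, J = [[-16.000, 3.000], [-6.000, -8.000]] (det J = 146.000).
Solving J·Δ = −F gives Δ = (1.041, 0.219).
Then the next iterate is (u, v)₁ = (-1.959, -0.781).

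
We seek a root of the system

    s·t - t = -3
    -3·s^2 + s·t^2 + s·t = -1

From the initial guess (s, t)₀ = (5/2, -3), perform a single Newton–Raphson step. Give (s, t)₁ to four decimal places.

At (5/2, -3): F = (-1.5000, -2.7500).
Jacobian J = [[t, s - 1], [-6·s + t^2 + t, 2·s·t + s]].
At the point, J = [[-3.0000, 1.5000], [-9.0000, -12.5000]] (det J = 51.0000).
Solving J·Δ = −F gives Δ = (-0.4485, 0.1029).
Then the next iterate is (s, t)₁ = (2.0515, -2.8971).

(2.0515, -2.8971)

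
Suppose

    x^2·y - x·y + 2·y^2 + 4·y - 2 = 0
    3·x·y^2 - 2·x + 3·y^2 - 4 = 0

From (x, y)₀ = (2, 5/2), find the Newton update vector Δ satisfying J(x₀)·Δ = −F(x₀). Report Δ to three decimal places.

(-5.403, 0.939)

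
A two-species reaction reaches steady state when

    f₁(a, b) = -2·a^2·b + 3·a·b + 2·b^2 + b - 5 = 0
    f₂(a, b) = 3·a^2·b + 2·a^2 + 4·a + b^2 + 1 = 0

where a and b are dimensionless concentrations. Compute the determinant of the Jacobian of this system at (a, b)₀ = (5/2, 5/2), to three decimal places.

-724.625

J = [[-4·a·b + 3·b, -2·a^2 + 3·a + 4·b + 1], [6·a·b + 4·a + 4, 3·a^2 + 2·b]].
At the point, J = [[-17.500, 6.000], [51.500, 23.750]].
det J = -724.625.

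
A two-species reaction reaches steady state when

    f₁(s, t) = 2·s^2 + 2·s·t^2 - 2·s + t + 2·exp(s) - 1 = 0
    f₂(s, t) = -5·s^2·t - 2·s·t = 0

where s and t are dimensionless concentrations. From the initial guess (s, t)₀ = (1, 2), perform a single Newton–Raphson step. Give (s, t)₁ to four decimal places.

At (1, 2): F = (14.436564, -14.0000).
Jacobian J = [[4·s + 2·t^2 + 2·exp(s) - 2, 4·s·t + 1], [-10·s·t - 2·t, -5·s^2 - 2·s]].
At the point, J = [[15.436564, 9.0000], [-24.0000, -7.0000]] (det J = 107.944054).
Solving J·Δ = −F gives Δ = (-0.2311, -1.2077).
Then the next iterate is (s, t)₁ = (0.7689, 0.7923).

(0.7689, 0.7923)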